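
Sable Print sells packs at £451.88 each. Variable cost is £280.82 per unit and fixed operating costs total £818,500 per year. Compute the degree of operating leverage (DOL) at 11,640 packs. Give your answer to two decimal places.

1.70

Contribution at this volume is 11,640 × £171.06 = £1,991,138.40.
EBIT = £1,991,138.40 − £818,500 = £1,172,638.40.
Degree of operating leverage = £1,991,138.40 / £1,172,638.40 = 1.6980.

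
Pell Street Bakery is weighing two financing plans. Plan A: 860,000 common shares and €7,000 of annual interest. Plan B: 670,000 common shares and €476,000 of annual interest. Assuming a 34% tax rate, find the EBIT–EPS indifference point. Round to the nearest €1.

At indifference, (EBIT − 7,000)(1 − t)/860,000 = (EBIT − 476,000)(1 − t)/670,000.
The (1 − t) factor cancels: (EBIT − 7,000) × 670,000 = (EBIT − 476,000) × 860,000.
Solving, EBIT = (476,000·860,000 − 7,000·670,000) / (860,000 − 670,000) = 404,670,000,000 / 190,000 = 2,129,842.11.

€2,129,842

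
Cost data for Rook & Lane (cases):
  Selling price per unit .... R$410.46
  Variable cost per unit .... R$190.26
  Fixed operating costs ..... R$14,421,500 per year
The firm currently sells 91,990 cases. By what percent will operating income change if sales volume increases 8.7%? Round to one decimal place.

+30.2%

Contribution at this volume is 91,990 × R$220.20 = R$20,256,198.00.
EBIT = R$20,256,198.00 − R$14,421,500 = R$5,834,698.00.
So DOL = total CM / EBIT = R$20,256,198.00 / R$5,834,698.00 = 3.4717.
Operating income changes by 3.4717 × +8.7% = +30.2%.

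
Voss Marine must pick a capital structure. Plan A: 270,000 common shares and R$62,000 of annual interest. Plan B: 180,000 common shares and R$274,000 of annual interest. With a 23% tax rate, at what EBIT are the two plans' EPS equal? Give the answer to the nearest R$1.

Set EPS_A = EPS_B: (EBIT − R$62,000)(1 − 0.23) ÷ 270,000 = (EBIT − R$274,000)(1 − 0.23) ÷ 180,000.
Cancelling (1 − t) and cross-multiplying: 180,000·(EBIT − 62,000) = 270,000·(EBIT − 274,000).
Solving, EBIT = (274,000·270,000 − 62,000·180,000) / (270,000 − 180,000) = 62,820,000,000 / 90,000 = 698,000.00.

R$698,000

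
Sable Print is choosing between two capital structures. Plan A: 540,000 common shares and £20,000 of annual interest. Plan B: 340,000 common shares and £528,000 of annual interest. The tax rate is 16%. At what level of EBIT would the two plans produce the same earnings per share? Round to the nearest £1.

Set EPS_A = EPS_B: (EBIT − £20,000)(1 − 0.16) ÷ 540,000 = (EBIT − £528,000)(1 − 0.16) ÷ 340,000.
Cancelling (1 − t) and cross-multiplying: 340,000·(EBIT − 20,000) = 540,000·(EBIT − 528,000).
EBIT × (540,000 − 340,000) = 528,000 × 540,000 − 20,000 × 340,000 = 278,320,000,000, so EBIT = 278,320,000,000 ÷ 200,000 = 1,391,600.00.

£1,391,600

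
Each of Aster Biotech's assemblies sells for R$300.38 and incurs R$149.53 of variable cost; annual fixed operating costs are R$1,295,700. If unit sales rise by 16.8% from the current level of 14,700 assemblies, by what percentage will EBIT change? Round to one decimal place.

+40.4%

Contribution at this volume is 14,700 × R$150.85 = R$2,217,495.00.
Subtracting fixed costs: EBIT = R$2,217,495.00 − R$1,295,700 = R$921,795.00.
DOL = contribution ÷ EBIT = R$2,217,495.00 ÷ R$921,795.00 = 2.4056.
Operating income changes by 2.4056 × +16.8% = +40.4%.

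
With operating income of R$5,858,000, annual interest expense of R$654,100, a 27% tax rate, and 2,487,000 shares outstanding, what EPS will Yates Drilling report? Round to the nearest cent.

Interest = R$654,100.00, so EBT = R$5,858,000 − R$654,100.00 = R$5,203,900.00.
Net income = R$5,203,900.00 × (1 − 0.27) = R$3,798,847.00.
Per share: R$3,798,847.00 / 2,487,000 shares = R$1.53.

R$1.53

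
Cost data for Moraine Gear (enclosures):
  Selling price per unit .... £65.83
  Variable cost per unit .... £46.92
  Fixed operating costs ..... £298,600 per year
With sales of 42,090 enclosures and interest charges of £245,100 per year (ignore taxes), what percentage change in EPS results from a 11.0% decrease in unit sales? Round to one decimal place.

Contribution at this volume is 42,090 × £18.91 = £795,921.90.
Subtracting fixed costs: EBIT = £795,921.90 − £298,600 = £497,321.90.
After interest of £245,100.00, pre-tax earnings = £252,221.90.
DCL = total CM / (EBIT − I) = £795,921.90 / £252,221.90 = 3.1556.
EPS therefore changes by 3.1556 × (-11.0%) = -34.7%.

-34.7%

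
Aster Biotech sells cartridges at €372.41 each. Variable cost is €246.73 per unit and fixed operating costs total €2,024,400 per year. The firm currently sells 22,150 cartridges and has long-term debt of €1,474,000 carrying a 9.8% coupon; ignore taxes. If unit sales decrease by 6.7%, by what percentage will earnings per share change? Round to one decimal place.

Total contribution margin = 22,150 × €125.68 = €2,783,812.00.
Subtracting fixed costs: EBIT = €2,783,812.00 − €2,024,400 = €759,412.00.
Interest = €144,452.00, so EBIT − I = €614,960.00.
Degree of combined leverage = contribution ÷ (EBIT − I) = €2,783,812.00 ÷ €614,960.00 = 4.5268.
%ΔEPS = DCL × %ΔSales = 4.5268 × -6.7% = -30.3%.

-30.3%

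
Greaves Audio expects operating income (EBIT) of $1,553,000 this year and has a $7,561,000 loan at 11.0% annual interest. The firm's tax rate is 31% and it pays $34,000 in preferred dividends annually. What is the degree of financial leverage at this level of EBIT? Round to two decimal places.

2.31

Annual interest charges come to $831,710.00.
Pre-tax preferred-dividend burden = $34,000 ÷ (1 − 0.31) = $49,275.36.
DFL = EBIT ÷ [EBIT − I − D_p/(1−t)] = $1,553,000 ÷ [$1,553,000 − $831,710.00 − $49,275.36] = $1,553,000 ÷ $672,014.64 = 2.3110.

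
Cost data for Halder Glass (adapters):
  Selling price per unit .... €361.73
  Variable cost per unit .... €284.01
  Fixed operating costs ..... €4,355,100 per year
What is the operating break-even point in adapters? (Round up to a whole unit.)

Unit CM = price − variable cost = €361.73 − €284.01 = €77.72.
Break-even Q = €4,355,100 / €77.72 = 56,035.77 → 56,036 adapters.

56,036 adapters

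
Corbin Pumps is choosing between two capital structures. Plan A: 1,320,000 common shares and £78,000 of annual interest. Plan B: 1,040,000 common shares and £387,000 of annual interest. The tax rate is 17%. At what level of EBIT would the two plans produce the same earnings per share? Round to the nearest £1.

Set EPS_A = EPS_B: (EBIT − £78,000)(1 − 0.17) ÷ 1,320,000 = (EBIT − £387,000)(1 − 0.17) ÷ 1,040,000.
Cancelling (1 − t) and cross-multiplying: 1,040,000·(EBIT − 78,000) = 1,320,000·(EBIT − 387,000).
EBIT × (1,320,000 − 1,040,000) = 387,000 × 1,320,000 − 78,000 × 1,040,000 = 429,720,000,000, so EBIT = 429,720,000,000 ÷ 280,000 = 1,534,714.29.

£1,534,714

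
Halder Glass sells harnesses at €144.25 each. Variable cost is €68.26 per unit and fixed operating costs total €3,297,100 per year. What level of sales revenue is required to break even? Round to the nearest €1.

€6,258,806

Contribution margin per unit = €144.25 − €68.26 = €75.99, a CM ratio of €75.99 ÷ €144.25 = 0.5268.
Break-even sales = FC ÷ CM ratio = €3,297,100 × €144.25 / €75.99 = €6,258,806.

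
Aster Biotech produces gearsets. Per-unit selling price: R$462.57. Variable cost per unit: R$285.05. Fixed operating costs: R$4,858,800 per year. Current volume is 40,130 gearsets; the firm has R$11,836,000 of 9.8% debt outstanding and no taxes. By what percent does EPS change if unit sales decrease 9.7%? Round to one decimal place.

-62.5%

Total contribution margin = 40,130 × R$177.52 = R$7,123,877.60.
EBIT = R$7,123,877.60 − R$4,858,800 = R$2,265,077.60.
After interest of R$1,159,928.00, pre-tax earnings = R$1,105,149.60.
DCL = total CM / (EBIT − I) = R$7,123,877.60 / R$1,105,149.60 = 6.4461.
EPS therefore changes by 6.4461 × (-9.7%) = -62.5%.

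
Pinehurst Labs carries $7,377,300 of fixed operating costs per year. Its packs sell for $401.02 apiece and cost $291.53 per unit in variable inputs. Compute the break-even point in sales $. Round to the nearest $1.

$27,020,229

Contribution margin per unit = $401.02 − $291.53 = $109.49, a CM ratio of $109.49 ÷ $401.02 = 0.2730.
Break-even revenue = fixed costs × price ÷ CM = $7,377,300 × $401.02 ÷ $109.49 = $27,020,229.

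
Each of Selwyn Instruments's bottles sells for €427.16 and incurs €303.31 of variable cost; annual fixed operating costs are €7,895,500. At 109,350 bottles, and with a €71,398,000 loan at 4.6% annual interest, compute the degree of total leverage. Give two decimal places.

Total contribution margin = 109,350 × €123.85 = €13,542,997.50.
Operating income = contribution − fixed costs = €13,542,997.50 − €7,895,500 = €5,647,497.50. Interest = €3,284,308.00, so EBIT − I = €2,363,189.50.
DCL = contribution ÷ (EBIT − I) = €13,542,997.50 ÷ €2,363,189.50 = 5.7308.

5.73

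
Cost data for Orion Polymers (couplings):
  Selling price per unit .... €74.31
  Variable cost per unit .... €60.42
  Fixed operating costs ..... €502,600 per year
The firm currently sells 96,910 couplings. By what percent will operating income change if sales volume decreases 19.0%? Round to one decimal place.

-30.3%

At 96,910 units, contribution = 96,910 × €13.89 = €1,346,079.90.
Operating income = contribution − fixed costs = €1,346,079.90 − €502,600 = €843,479.90.
So DOL = total CM / EBIT = €1,346,079.90 / €843,479.90 = 1.5959.
So EBIT moves 1.5959 × (-19.0%) = -30.3%.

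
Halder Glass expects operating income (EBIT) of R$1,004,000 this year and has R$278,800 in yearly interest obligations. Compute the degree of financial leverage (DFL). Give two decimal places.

1.38

Annual interest charges come to R$278,800.00.
DFL = EBIT ÷ (EBIT − I) = R$1,004,000 ÷ (R$1,004,000 − R$278,800.00) = R$1,004,000 ÷ R$725,200.00 = 1.3844.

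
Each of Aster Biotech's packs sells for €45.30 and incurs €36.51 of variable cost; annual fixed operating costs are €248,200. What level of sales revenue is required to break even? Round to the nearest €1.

€1,279,119

CM per unit = €45.30 − €36.51 = €8.79; CM ratio = €8.79 / €45.30 = 0.1940.
Break-even revenue = fixed costs × price ÷ CM = €248,200 × €45.30 ÷ €8.79 = €1,279,119.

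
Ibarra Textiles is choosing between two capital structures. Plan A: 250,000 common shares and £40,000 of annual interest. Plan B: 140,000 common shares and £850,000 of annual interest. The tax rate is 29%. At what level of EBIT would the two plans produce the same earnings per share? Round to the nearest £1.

At indifference, (EBIT − 40,000)(1 − t)/250,000 = (EBIT − 850,000)(1 − t)/140,000.
The (1 − t) factor cancels: (EBIT − 40,000) × 140,000 = (EBIT − 850,000) × 250,000.
EBIT × (250,000 − 140,000) = 850,000 × 250,000 − 40,000 × 140,000 = 206,900,000,000, so EBIT = 206,900,000,000 ÷ 110,000 = 1,880,909.09.

£1,880,909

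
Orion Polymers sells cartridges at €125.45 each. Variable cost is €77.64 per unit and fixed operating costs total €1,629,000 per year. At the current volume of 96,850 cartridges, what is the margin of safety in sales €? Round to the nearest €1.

Contribution margin per unit = €125.45 − €77.64 = €47.81. Break-even units = €1,629,000 ÷ €47.81 = 34,072.37; break-even revenue = 34,072.37 × €125.45 = €4,274,378.79.
Current sales = 96,850 × €125.45 = €12,149,832.50.
Margin of safety = €12,149,832.50 − €4,274,378.79 = €7,875,454.

€7,875,454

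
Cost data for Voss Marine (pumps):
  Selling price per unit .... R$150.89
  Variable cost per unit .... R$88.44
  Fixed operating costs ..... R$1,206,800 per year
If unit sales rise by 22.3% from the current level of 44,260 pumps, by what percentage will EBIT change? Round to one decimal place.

Total contribution margin = 44,260 × R$62.45 = R$2,764,037.00.
EBIT = R$2,764,037.00 − R$1,206,800 = R$1,557,237.00.
So DOL = total CM / EBIT = R$2,764,037.00 / R$1,557,237.00 = 1.7750.
%ΔEBIT = DOL × %ΔSales = 1.7750 × +22.3% = +39.6%.

+39.6%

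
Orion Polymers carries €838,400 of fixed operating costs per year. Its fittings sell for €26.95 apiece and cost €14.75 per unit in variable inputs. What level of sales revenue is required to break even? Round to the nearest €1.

€1,852,039

CM per unit = €26.95 − €14.75 = €12.20; CM ratio = €12.20 / €26.95 = 0.4527.
Break-even revenue = fixed costs × price ÷ CM = €838,400 × €26.95 ÷ €12.20 = €1,852,039.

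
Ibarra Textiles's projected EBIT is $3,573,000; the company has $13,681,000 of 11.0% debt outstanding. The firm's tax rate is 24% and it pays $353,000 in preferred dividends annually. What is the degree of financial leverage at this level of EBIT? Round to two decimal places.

2.23

Interest = $1,504,910.00.
Pre-tax preferred-dividend burden = $353,000 ÷ (1 − 0.24) = $464,473.68.
DFL = EBIT ÷ [EBIT − I − D_p/(1−t)] = $3,573,000 ÷ [$3,573,000 − $1,504,910.00 − $464,473.68] = $3,573,000 ÷ $1,603,616.32 = 2.2281.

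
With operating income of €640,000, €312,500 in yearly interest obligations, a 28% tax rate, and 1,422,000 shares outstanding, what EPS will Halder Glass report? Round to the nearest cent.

Interest = €312,500.00, so EBT = €640,000 − €312,500.00 = €327,500.00.
Net income = €327,500.00 × (1 − 0.28) = €235,800.00.
EPS = €235,800.00 ÷ 1,422,000 = €0.17.

€0.17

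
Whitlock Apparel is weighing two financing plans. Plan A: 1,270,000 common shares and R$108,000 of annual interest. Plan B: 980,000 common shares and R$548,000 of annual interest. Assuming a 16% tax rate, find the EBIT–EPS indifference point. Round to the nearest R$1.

R$2,034,897

At indifference, (EBIT − 108,000)(1 − t)/1,270,000 = (EBIT − 548,000)(1 − t)/980,000.
Cancelling (1 − t) and cross-multiplying: 980,000·(EBIT − 108,000) = 1,270,000·(EBIT − 548,000).
Solving, EBIT = (548,000·1,270,000 − 108,000·980,000) / (1,270,000 − 980,000) = 590,120,000,000 / 290,000 = 2,034,896.55.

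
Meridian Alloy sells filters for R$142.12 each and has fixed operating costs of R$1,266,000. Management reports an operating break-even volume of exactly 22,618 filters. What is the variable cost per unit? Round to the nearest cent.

Contribution per unit must be FC / Q = R$1,266,000 / 22,618 = R$55.9731.
Hence VC = price − CM = R$142.12 − R$55.9731 = R$86.15.

R$86.15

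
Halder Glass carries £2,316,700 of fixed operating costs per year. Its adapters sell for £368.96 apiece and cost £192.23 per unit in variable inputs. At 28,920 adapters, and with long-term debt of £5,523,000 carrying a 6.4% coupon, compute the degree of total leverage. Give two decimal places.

2.09

Contribution at this volume is 28,920 × £176.73 = £5,111,031.60.
Subtracting fixed costs: EBIT = £5,111,031.60 − £2,316,700 = £2,794,331.60. Interest = £353,472.00, so EBIT − I = £2,440,859.60.
Degree of total leverage = total CM / (EBIT − interest) = £5,111,031.60 / £2,440,859.60 = 2.0939.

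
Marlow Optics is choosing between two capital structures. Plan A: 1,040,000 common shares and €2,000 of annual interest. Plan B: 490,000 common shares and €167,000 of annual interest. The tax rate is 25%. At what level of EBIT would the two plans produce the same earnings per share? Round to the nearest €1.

€314,000

Set EPS_A = EPS_B: (EBIT − €2,000)(1 − 0.25) ÷ 1,040,000 = (EBIT − €167,000)(1 − 0.25) ÷ 490,000.
Cancelling (1 − t) and cross-multiplying: 490,000·(EBIT − 2,000) = 1,040,000·(EBIT − 167,000).
Solving, EBIT = (167,000·1,040,000 − 2,000·490,000) / (1,040,000 − 490,000) = 172,700,000,000 / 550,000 = 314,000.00.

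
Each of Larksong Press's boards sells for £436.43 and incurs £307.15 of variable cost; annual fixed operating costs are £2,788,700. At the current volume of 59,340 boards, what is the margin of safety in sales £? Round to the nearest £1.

£16,483,521

Each unit contributes £436.43 − £307.15 = £129.28. Break-even units = £2,788,700 ÷ £129.28 = 21,571.01; break-even revenue = 21,571.01 × £436.43 = £9,414,235.31.
Actual sales revenue = 59,340 × £436.43 = £25,897,756.20.
Margin of safety = £25,897,756.20 − £9,414,235.31 = £16,483,521.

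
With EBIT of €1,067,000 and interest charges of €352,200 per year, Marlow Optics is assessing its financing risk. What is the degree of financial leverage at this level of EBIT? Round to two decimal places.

Interest = €352,200.00.
Degree of financial leverage = EBIT / (EBIT − interest) = €1,067,000 / €714,800.00 = 1.4927.

1.49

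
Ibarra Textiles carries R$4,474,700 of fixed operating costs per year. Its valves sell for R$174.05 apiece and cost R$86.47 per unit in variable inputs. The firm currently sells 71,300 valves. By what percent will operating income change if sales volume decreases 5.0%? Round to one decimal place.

At 71,300 units, contribution = 71,300 × R$87.58 = R$6,244,454.00.
Operating income = contribution − fixed costs = R$6,244,454.00 − R$4,474,700 = R$1,769,754.00.
DOL = contribution ÷ EBIT = R$6,244,454.00 ÷ R$1,769,754.00 = 3.5284.
So EBIT moves 3.5284 × (-5.0%) = -17.6%.

-17.6%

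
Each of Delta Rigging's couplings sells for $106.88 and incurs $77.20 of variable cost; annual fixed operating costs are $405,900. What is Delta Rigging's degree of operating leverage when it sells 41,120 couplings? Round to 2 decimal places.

Total contribution margin = 41,120 × $29.68 = $1,220,441.60.
EBIT = $1,220,441.60 − $405,900 = $814,541.60.
So DOL = total CM / EBIT = $1,220,441.60 / $814,541.60 = 1.4983.

1.50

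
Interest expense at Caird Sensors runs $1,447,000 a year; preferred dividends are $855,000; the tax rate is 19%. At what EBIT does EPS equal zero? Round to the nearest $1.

$2,502,556

Preferred dividends are paid after tax, so their pre-tax equivalent is $855,000 ÷ (1 − 0.19) = $1,055,555.56.
Financial break-even EBIT = interest + D_p ÷ (1 − t) = $1,447,000 + $1,055,555.56 = $2,502,555.56.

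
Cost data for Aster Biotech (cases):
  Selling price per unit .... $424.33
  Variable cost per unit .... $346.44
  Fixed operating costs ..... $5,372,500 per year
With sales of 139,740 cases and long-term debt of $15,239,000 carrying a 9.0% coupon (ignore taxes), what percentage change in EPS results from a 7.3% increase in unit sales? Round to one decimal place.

Contribution at this volume is 139,740 × $77.89 = $10,884,348.60.
Operating income = contribution − fixed costs = $10,884,348.60 − $5,372,500 = $5,511,848.60.
Interest = $1,371,510.00, so EBIT − I = $4,140,338.60.
DCL = total CM / (EBIT − I) = $10,884,348.60 / $4,140,338.60 = 2.6289.
EPS therefore changes by 2.6289 × (+7.3%) = +19.2%.

+19.2%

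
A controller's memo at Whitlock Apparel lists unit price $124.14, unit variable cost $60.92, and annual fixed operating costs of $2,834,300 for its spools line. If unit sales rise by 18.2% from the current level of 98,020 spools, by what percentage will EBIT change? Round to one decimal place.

Contribution at this volume is 98,020 × $63.22 = $6,196,824.40.
Subtracting fixed costs: EBIT = $6,196,824.40 − $2,834,300 = $3,362,524.40.
So DOL = total CM / EBIT = $6,196,824.40 / $3,362,524.40 = 1.8429.
%ΔEBIT = DOL × %ΔSales = 1.8429 × +18.2% = +33.5%.

+33.5%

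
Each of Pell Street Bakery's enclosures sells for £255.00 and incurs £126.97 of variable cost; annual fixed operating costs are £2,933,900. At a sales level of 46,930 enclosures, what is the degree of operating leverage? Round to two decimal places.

1.95

Contribution at this volume is 46,930 × £128.03 = £6,008,447.90.
Operating income = contribution − fixed costs = £6,008,447.90 − £2,933,900 = £3,074,547.90.
So DOL = total CM / EBIT = £6,008,447.90 / £3,074,547.90 = 1.9543.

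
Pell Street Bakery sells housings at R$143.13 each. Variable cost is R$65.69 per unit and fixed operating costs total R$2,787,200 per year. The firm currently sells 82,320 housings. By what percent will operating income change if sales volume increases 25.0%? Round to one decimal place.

Total contribution margin = 82,320 × R$77.44 = R$6,374,860.80.
Subtracting fixed costs: EBIT = R$6,374,860.80 − R$2,787,200 = R$3,587,660.80.
Degree of operating leverage = R$6,374,860.80 / R$3,587,660.80 = 1.7769.
Operating income changes by 1.7769 × +25.0% = +44.4%.

+44.4%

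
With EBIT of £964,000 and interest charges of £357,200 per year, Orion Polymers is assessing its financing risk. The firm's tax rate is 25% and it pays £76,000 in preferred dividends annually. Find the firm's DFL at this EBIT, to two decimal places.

1.91

Interest = £357,200.00.
Preferred dividends grossed up pre-tax: £76,000 / (1 − 0.25) = £101,333.33.
DFL = EBIT ÷ [EBIT − I − D_p/(1−t)] = £964,000 ÷ [£964,000 − £357,200.00 − £101,333.33] = £964,000 ÷ £505,466.67 = 1.9071.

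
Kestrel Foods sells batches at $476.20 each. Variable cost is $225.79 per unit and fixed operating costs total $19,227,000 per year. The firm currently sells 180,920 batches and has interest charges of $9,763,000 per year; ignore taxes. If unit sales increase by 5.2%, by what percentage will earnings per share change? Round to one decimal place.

+14.4%

Contribution at this volume is 180,920 × $250.41 = $45,304,177.20.
EBIT = $45,304,177.20 − $19,227,000 = $26,077,177.20.
Interest = $9,763,000.00, so EBIT − I = $16,314,177.20.
DCL = total CM / (EBIT − I) = $45,304,177.20 / $16,314,177.20 = 2.7770.
EPS therefore changes by 2.7770 × (+5.2%) = +14.4%.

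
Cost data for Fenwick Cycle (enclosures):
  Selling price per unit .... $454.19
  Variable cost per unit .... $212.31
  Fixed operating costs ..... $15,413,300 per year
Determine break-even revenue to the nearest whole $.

$28,942,313

CM per unit = $454.19 − $212.31 = $241.88; CM ratio = $241.88 / $454.19 = 0.5326.
Break-even revenue = fixed costs × price ÷ CM = $15,413,300 × $454.19 ÷ $241.88 = $28,942,313.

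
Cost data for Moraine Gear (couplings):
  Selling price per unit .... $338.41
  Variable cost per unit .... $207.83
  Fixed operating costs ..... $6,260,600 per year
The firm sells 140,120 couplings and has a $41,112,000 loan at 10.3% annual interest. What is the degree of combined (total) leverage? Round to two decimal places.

2.35

Total contribution margin = 140,120 × $130.58 = $18,296,869.60.
Operating income = contribution − fixed costs = $18,296,869.60 − $6,260,600 = $12,036,269.60. Interest = $4,234,536.00, so EBIT − I = $7,801,733.60.
DCL = contribution ÷ (EBIT − I) = $18,296,869.60 ÷ $7,801,733.60 = 2.3452.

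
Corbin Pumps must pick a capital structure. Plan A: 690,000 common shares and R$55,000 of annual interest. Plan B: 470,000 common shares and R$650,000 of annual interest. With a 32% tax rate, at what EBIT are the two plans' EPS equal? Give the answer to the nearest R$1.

Set EPS_A = EPS_B: (EBIT − R$55,000)(1 − 0.32) ÷ 690,000 = (EBIT − R$650,000)(1 − 0.32) ÷ 470,000.
The (1 − t) factor cancels: (EBIT − 55,000) × 470,000 = (EBIT − 650,000) × 690,000.
Solving, EBIT = (650,000·690,000 − 55,000·470,000) / (690,000 − 470,000) = 422,650,000,000 / 220,000 = 1,921,136.36.

R$1,921,136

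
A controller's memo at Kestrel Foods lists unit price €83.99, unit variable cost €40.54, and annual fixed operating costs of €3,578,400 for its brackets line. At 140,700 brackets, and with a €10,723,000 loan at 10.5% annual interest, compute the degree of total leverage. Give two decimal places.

Total contribution margin = 140,700 × €43.45 = €6,113,415.00.
Operating income = contribution − fixed costs = €6,113,415.00 − €3,578,400 = €2,535,015.00. Interest = €1,125,915.00, so EBIT − I = €1,409,100.00.
DCL = contribution ÷ (EBIT − I) = €6,113,415.00 ÷ €1,409,100.00 = 4.3385.

4.34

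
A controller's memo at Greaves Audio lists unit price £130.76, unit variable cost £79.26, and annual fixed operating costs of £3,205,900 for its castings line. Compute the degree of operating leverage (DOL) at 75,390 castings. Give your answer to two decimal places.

Contribution at this volume is 75,390 × £51.50 = £3,882,585.00.
Operating income = contribution − fixed costs = £3,882,585.00 − £3,205,900 = £676,685.00.
Degree of operating leverage = £3,882,585.00 / £676,685.00 = 5.7377.

5.74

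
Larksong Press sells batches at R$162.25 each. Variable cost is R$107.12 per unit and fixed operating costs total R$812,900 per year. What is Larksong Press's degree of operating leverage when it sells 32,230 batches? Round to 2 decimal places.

Total contribution margin = 32,230 × R$55.13 = R$1,776,839.90.
Operating income = contribution − fixed costs = R$1,776,839.90 − R$812,900 = R$963,939.90.
So DOL = total CM / EBIT = R$1,776,839.90 / R$963,939.90 = 1.8433.

1.84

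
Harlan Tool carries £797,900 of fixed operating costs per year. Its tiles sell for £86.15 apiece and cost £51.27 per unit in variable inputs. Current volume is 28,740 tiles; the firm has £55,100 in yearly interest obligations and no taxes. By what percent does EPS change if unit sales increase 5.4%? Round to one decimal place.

Total contribution margin = 28,740 × £34.88 = £1,002,451.20.
Operating income = contribution − fixed costs = £1,002,451.20 − £797,900 = £204,551.20.
Interest = £55,100.00, so EBIT − I = £149,451.20.
DCL = total CM / (EBIT − I) = £1,002,451.20 / £149,451.20 = 6.7075.
EPS therefore changes by 6.7075 × (+5.4%) = +36.2%.

+36.2%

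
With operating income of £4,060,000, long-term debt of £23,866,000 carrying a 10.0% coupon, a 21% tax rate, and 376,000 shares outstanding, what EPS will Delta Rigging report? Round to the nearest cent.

Pre-tax income = £4,060,000 − £2,386,600.00 = £1,673,400.00.
After tax at 21%: net income = £1,673,400.00 × 0.79 = £1,321,986.00.
Per share: £1,321,986.00 / 376,000 shares = £3.52.

£3.52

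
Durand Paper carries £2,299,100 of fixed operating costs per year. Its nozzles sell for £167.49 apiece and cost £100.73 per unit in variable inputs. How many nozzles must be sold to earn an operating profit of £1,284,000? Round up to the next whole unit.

Contribution margin per unit = £167.49 − £100.73 = £66.76.
Need Q such that Q × £66.76 − £2,299,100 = £1,284,000, i.e. Q = £3,583,100 / £66.76 = 53,671.36 → 53,672.

53,672 nozzles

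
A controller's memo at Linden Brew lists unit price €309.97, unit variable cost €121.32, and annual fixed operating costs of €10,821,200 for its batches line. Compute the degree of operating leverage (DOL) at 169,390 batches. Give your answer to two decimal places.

Total contribution margin = 169,390 × €188.65 = €31,955,423.50.
Subtracting fixed costs: EBIT = €31,955,423.50 − €10,821,200 = €21,134,223.50.
So DOL = total CM / EBIT = €31,955,423.50 / €21,134,223.50 = 1.5120.

1.51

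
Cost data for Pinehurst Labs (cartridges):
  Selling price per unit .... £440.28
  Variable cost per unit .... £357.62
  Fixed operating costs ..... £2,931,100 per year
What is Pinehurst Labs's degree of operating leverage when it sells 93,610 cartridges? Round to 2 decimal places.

Contribution at this volume is 93,610 × £82.66 = £7,737,802.60.
Operating income = contribution − fixed costs = £7,737,802.60 − £2,931,100 = £4,806,702.60.
Degree of operating leverage = £7,737,802.60 / £4,806,702.60 = 1.6098.

1.61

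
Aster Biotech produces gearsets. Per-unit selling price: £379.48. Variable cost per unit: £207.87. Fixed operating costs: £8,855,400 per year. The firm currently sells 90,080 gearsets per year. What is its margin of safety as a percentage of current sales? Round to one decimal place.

42.7%

Unit CM = price − variable cost = £379.48 − £207.87 = £171.61. Break-even units = £8,855,400 ÷ £171.61 = 51,601.89; break-even revenue = 51,601.89 × £379.48 = £19,581,884.46.
Actual sales revenue = 90,080 × £379.48 = £34,183,558.40.
Margin of safety = (£34,183,558.40 − £19,581,884.46) ÷ £34,183,558.40 = 42.7%.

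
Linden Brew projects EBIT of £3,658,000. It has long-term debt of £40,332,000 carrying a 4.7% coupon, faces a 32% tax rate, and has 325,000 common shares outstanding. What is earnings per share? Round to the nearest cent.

£3.69

Interest = £1,895,604.00, so EBT = £3,658,000 − £1,895,604.00 = £1,762,396.00.
Net income = £1,762,396.00 × (1 − 0.32) = £1,198,429.28.
Per share: £1,198,429.28 / 325,000 shares = £3.69.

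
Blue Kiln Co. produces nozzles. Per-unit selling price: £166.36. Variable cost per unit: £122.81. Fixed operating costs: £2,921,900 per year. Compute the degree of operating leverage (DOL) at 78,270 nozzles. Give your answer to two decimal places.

7.00

Total contribution margin = 78,270 × £43.55 = £3,408,658.50.
EBIT = £3,408,658.50 − £2,921,900 = £486,758.50.
So DOL = total CM / EBIT = £3,408,658.50 / £486,758.50 = 7.0028.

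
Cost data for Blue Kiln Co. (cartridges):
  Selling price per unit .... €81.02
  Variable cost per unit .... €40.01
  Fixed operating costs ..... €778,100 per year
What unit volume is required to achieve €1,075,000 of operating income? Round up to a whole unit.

Contribution margin per unit = €81.02 − €40.01 = €41.01.
Required volume = (fixed costs + target profit) ÷ CM = (€778,100 + €1,075,000) ÷ €41.01 = 45,186.54, so 45,187 cartridges.

45,187 cartridges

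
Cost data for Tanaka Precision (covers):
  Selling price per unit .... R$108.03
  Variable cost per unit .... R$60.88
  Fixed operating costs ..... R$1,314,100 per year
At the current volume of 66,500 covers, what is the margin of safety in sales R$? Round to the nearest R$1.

Each unit contributes R$108.03 − R$60.88 = R$47.15. Break-even units = R$1,314,100 ÷ R$47.15 = 27,870.63; break-even revenue = 27,870.63 × R$108.03 = R$3,010,863.69.
Actual sales revenue = 66,500 × R$108.03 = R$7,183,995.00.
Margin of safety = R$7,183,995.00 − R$3,010,863.69 = R$4,173,131.

R$4,173,131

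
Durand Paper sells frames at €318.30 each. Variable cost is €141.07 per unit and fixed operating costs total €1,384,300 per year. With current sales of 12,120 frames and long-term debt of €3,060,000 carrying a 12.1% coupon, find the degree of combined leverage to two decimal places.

At 12,120 units, contribution = 12,120 × €177.23 = €2,148,027.60.
Subtracting fixed costs: EBIT = €2,148,027.60 − €1,384,300 = €763,727.60. Interest = €370,260.00.
DOL = €2,148,027.60 ÷ €763,727.60 = 2.8126; DFL = €763,727.60 ÷ €393,467.60 = 1.9410.
DCL = DOL × DFL = 2.8126 × 1.9410 = 5.4593.

5.46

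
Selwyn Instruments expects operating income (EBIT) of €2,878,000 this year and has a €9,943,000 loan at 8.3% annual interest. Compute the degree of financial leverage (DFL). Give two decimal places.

Interest = €825,269.00.
Degree of financial leverage = EBIT / (EBIT − interest) = €2,878,000 / €2,052,731.00 = 1.4020.

1.40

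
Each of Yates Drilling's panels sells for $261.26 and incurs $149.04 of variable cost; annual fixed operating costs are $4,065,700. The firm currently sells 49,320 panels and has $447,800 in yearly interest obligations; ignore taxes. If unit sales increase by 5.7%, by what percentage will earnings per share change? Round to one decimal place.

Total contribution margin = 49,320 × $112.22 = $5,534,690.40.
Subtracting fixed costs: EBIT = $5,534,690.40 − $4,065,700 = $1,468,990.40.
Interest = $447,800.00, so EBIT − I = $1,021,190.40.
Degree of combined leverage = contribution ÷ (EBIT − I) = $5,534,690.40 ÷ $1,021,190.40 = 5.4198.
EPS therefore changes by 5.4198 × (+5.7%) = +30.9%.

+30.9%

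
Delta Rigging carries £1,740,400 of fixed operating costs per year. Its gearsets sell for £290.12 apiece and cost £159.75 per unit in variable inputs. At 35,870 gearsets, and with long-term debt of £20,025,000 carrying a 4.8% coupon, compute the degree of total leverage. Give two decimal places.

Contribution at this volume is 35,870 × £130.37 = £4,676,371.90.
Operating income = contribution − fixed costs = £4,676,371.90 − £1,740,400 = £2,935,971.90. Interest = £961,200.00, so EBIT − I = £1,974,771.90.
DCL = contribution ÷ (EBIT − I) = £4,676,371.90 ÷ £1,974,771.90 = 2.3681.

2.37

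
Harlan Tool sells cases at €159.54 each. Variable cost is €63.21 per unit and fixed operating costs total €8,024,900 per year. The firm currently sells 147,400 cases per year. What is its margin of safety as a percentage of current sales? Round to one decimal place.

Contribution margin per unit = €159.54 − €63.21 = €96.33. Break-even units = €8,024,900 ÷ €96.33 = 83,306.34; break-even revenue = 83,306.34 × €159.54 = €13,290,693.93.
Current sales = 147,400 × €159.54 = €23,516,196.00.
Margin of safety = (€23,516,196.00 − €13,290,693.93) ÷ €23,516,196.00 = 43.5%.

43.5%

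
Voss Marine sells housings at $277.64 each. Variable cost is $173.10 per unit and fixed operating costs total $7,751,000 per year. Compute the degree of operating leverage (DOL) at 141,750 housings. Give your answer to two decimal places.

Contribution at this volume is 141,750 × $104.54 = $14,818,545.00.
Operating income = contribution − fixed costs = $14,818,545.00 − $7,751,000 = $7,067,545.00.
Degree of operating leverage = $14,818,545.00 / $7,067,545.00 = 2.0967.

2.10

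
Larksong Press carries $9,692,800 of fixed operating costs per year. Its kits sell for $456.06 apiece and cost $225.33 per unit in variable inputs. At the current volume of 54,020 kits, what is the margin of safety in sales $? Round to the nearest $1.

Contribution margin per unit = $456.06 − $225.33 = $230.73. Break-even units = $9,692,800 ÷ $230.73 = 42,009.27; break-even revenue = 42,009.27 × $456.06 = $19,158,749.92.
Current sales = 54,020 × $456.06 = $24,636,361.20.
Margin of safety = $24,636,361.20 − $19,158,749.92 = $5,477,611.

$5,477,611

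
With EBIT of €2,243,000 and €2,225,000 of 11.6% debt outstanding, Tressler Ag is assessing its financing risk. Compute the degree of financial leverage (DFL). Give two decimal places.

Annual interest charges come to €258,100.00.
DFL = EBIT ÷ (EBIT − I) = €2,243,000 ÷ (€2,243,000 − €258,100.00) = €2,243,000 ÷ €1,984,900.00 = 1.1300.

1.13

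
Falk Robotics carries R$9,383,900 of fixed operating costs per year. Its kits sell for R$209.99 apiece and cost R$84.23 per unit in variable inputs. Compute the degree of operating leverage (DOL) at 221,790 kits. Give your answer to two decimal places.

1.51

Total contribution margin = 221,790 × R$125.76 = R$27,892,310.40.
Operating income = contribution − fixed costs = R$27,892,310.40 − R$9,383,900 = R$18,508,410.40.
DOL = contribution ÷ EBIT = R$27,892,310.40 ÷ R$18,508,410.40 = 1.5070.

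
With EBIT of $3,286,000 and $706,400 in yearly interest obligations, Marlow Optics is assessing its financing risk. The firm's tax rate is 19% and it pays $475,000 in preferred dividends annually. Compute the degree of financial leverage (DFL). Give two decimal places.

Interest = $706,400.00.
Preferred dividends grossed up pre-tax: $475,000 / (1 − 0.19) = $586,419.75.
DFL = EBIT ÷ [EBIT − I − D_p/(1−t)] = $3,286,000 ÷ [$3,286,000 − $706,400.00 − $586,419.75] = $3,286,000 ÷ $1,993,180.25 = 1.6486.

1.65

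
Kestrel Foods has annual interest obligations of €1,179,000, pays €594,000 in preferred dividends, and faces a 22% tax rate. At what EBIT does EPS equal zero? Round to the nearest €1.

Preferred dividends are paid after tax, so their pre-tax equivalent is €594,000 ÷ (1 − 0.22) = €761,538.46.
Financial break-even EBIT = interest + D_p ÷ (1 − t) = €1,179,000 + €761,538.46 = €1,940,538.46.

€1,940,538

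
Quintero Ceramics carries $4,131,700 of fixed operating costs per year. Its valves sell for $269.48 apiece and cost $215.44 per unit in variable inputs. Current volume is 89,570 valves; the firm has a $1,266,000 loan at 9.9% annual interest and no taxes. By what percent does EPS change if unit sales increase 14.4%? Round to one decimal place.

Contribution at this volume is 89,570 × $54.04 = $4,840,362.80.
EBIT = $4,840,362.80 − $4,131,700 = $708,662.80.
After interest of $125,334.00, pre-tax earnings = $583,328.80.
Degree of combined leverage = contribution ÷ (EBIT − I) = $4,840,362.80 ÷ $583,328.80 = 8.2978.
EPS therefore changes by 8.2978 × (+14.4%) = +119.5%.

+119.5%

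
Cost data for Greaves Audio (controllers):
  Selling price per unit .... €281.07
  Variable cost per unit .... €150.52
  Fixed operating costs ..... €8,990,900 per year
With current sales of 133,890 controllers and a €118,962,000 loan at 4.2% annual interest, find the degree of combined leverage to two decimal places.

At 133,890 units, contribution = 133,890 × €130.55 = €17,479,339.50.
EBIT = €17,479,339.50 − €8,990,900 = €8,488,439.50. Interest = €4,996,404.00.
DOL = €17,479,339.50 ÷ €8,488,439.50 = 2.0592; DFL = €8,488,439.50 ÷ €3,492,035.50 = 2.4308.
DCL = DOL × DFL = 2.0592 × 2.4308 = 5.0055.

5.01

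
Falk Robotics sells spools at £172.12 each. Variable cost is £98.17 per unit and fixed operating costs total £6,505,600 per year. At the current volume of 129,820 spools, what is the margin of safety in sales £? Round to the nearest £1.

Each unit contributes £172.12 − £98.17 = £73.95. Break-even units = £6,505,600 ÷ £73.95 = 87,972.95; break-even revenue = 87,972.95 × £172.12 = £15,141,904.96.
Current sales = 129,820 × £172.12 = £22,344,618.40.
Margin of safety = £22,344,618.40 − £15,141,904.96 = £7,202,713.

£7,202,713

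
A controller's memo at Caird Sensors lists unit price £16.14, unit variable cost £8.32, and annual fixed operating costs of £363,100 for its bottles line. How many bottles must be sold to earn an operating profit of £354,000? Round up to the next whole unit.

Unit CM = price − variable cost = £16.14 − £8.32 = £7.82.
Need Q such that Q × £7.82 − £363,100 = £354,000, i.e. Q = £717,100 / £7.82 = 91,700.77 → 91,701.

91,701 bottles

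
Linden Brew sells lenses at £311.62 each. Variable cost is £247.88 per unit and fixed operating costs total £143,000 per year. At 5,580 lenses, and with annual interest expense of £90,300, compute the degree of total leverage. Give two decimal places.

2.91

Contribution at this volume is 5,580 × £63.74 = £355,669.20.
Operating income = contribution − fixed costs = £355,669.20 − £143,000 = £212,669.20. Interest = £90,300.00.
DOL = £355,669.20 ÷ £212,669.20 = 1.6724; DFL = £212,669.20 ÷ £122,369.20 = 1.7379.
DCL = DOL × DFL = 1.6724 × 1.7379 = 2.9065.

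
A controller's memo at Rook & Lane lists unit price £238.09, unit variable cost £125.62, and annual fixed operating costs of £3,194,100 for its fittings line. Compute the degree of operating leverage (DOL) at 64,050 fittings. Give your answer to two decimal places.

At 64,050 units, contribution = 64,050 × £112.47 = £7,203,703.50.
Subtracting fixed costs: EBIT = £7,203,703.50 − £3,194,100 = £4,009,603.50.
So DOL = total CM / EBIT = £7,203,703.50 / £4,009,603.50 = 1.7966.

1.80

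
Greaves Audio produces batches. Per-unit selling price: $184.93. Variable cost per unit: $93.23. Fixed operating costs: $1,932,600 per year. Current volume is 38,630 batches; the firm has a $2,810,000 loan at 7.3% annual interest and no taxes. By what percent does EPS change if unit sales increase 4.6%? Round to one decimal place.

+11.6%

At 38,630 units, contribution = 38,630 × $91.70 = $3,542,371.00.
Operating income = contribution − fixed costs = $3,542,371.00 − $1,932,600 = $1,609,771.00.
After interest of $205,130.00, pre-tax earnings = $1,404,641.00.
DCL = total CM / (EBIT − I) = $3,542,371.00 / $1,404,641.00 = 2.5219.
EPS therefore changes by 2.5219 × (+4.6%) = +11.6%.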